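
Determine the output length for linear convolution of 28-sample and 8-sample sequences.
Linear/full convolution length: m + n - 1 = 28 + 8 - 1 = 35

35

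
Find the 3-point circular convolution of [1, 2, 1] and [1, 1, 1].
Use y[k] = Σ_j u[j]·v[(k-j) mod 3]. y[0] = 1×1 + 2×1 + 1×1 = 4; y[1] = 1×1 + 2×1 + 1×1 = 4; y[2] = 1×1 + 2×1 + 1×1 = 4. Result: [4, 4, 4]

[4, 4, 4]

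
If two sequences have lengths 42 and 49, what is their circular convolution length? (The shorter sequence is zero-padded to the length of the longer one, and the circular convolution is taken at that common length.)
Circular convolution (zero-padding the shorter input) has length max(m, n) = max(42, 49) = 49

49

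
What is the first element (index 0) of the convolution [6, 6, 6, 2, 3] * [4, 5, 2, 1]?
Use y[k] = Σ_i a[i]·b[k-i] at k=0. y[0] = 6×4 = 24

24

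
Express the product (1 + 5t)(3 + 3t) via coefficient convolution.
Ascending coefficients: a = [1, 5], b = [3, 3]. c[0] = 1×3 = 3; c[1] = 1×3 + 5×3 = 18; c[2] = 5×3 = 15. Result coefficients: [3, 18, 15] → 3 + 18t + 15t^2

3 + 18t + 15t^2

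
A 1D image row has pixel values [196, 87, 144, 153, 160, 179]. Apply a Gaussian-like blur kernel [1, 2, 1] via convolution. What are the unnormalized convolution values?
Convolve image row [196, 87, 144, 153, 160, 179] with kernel [1, 2, 1]: y[0] = 196×1 = 196; y[1] = 196×2 + 87×1 = 479; y[2] = 196×1 + 87×2 + 144×1 = 514; y[3] = 87×1 + 144×2 + 153×1 = 528; y[4] = 144×1 + 153×2 + 160×1 = 610; y[5] = 153×1 + 160×2 + 179×1 = 652; y[6] = 160×1 + 179×2 = 518; y[7] = 179×1 = 179 → [196, 479, 514, 528, 610, 652, 518, 179]. Normalization factor = sum(kernel) = 4.

[196, 479, 514, 528, 610, 652, 518, 179]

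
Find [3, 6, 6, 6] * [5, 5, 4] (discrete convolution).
y[0] = 3×5 = 15; y[1] = 3×5 + 6×5 = 45; y[2] = 3×4 + 6×5 + 6×5 = 72; y[3] = 6×4 + 6×5 + 6×5 = 84; y[4] = 6×4 + 6×5 = 54; y[5] = 6×4 = 24

[15, 45, 72, 84, 54, 24]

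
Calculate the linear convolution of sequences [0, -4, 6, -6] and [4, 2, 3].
y[0] = 0×4 = 0; y[1] = 0×2 + -4×4 = -16; y[2] = 0×3 + -4×2 + 6×4 = 16; y[3] = -4×3 + 6×2 + -6×4 = -24; y[4] = 6×3 + -6×2 = 6; y[5] = -6×3 = -18

[0, -16, 16, -24, 6, -18]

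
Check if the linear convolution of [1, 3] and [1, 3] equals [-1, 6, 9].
Recompute linear convolution of [1, 3] and [1, 3]: y[0] = 1×1 = 1; y[1] = 1×3 + 3×1 = 6; y[2] = 3×3 = 9 → [1, 6, 9]. Compare to given [-1, 6, 9]: they differ at index 0: given -1, correct 1, so answer: No

No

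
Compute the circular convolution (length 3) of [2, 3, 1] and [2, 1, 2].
Use y[k] = Σ_j s[j]·t[(k-j) mod 3]. y[0] = 2×2 + 3×2 + 1×1 = 11; y[1] = 2×1 + 3×2 + 1×2 = 10; y[2] = 2×2 + 3×1 + 1×2 = 9. Result: [11, 10, 9]

[11, 10, 9]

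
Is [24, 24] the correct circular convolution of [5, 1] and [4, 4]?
Recompute circular convolution of [5, 1] and [4, 4]: y[0] = 5×4 + 1×4 = 24; y[1] = 5×4 + 1×4 = 24 → [24, 24]. Given [24, 24] matches, so answer: Yes

Yes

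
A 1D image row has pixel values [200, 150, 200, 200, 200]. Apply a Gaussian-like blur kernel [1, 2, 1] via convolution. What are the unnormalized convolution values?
Convolve image row [200, 150, 200, 200, 200] with kernel [1, 2, 1]: y[0] = 200×1 = 200; y[1] = 200×2 + 150×1 = 550; y[2] = 200×1 + 150×2 + 200×1 = 700; y[3] = 150×1 + 200×2 + 200×1 = 750; y[4] = 200×1 + 200×2 + 200×1 = 800; y[5] = 200×1 + 200×2 = 600; y[6] = 200×1 = 200 → [200, 550, 700, 750, 800, 600, 200]. Normalization factor = sum(kernel) = 4.

[200, 550, 700, 750, 800, 600, 200]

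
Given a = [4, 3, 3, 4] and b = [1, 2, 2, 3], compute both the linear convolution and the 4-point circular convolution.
Linear: y_lin[0] = 4×1 = 4; y_lin[1] = 4×2 + 3×1 = 11; y_lin[2] = 4×2 + 3×2 + 3×1 = 17; y_lin[3] = 4×3 + 3×2 + 3×2 + 4×1 = 28; y_lin[4] = 3×3 + 3×2 + 4×2 = 23; y_lin[5] = 3×3 + 4×2 = 17; y_lin[6] = 4×3 = 12 → [4, 11, 17, 28, 23, 17, 12]. Circular (length 4): y[0] = 4×1 + 3×3 + 3×2 + 4×2 = 27; y[1] = 4×2 + 3×1 + 3×3 + 4×2 = 28; y[2] = 4×2 + 3×2 + 3×1 + 4×3 = 29; y[3] = 4×3 + 3×2 + 3×2 + 4×1 = 28 → [27, 28, 29, 28]

Linear: [4, 11, 17, 28, 23, 17, 12], Circular: [27, 28, 29, 28]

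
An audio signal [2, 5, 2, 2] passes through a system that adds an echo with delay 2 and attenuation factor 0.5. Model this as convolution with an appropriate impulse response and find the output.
Direct-path + delayed-attenuated-path model → impulse response h = [1, 0, 0.5] (1 at lag 0, 0.5 at lag 2). Output y[n] = x[n] + 0.5·x[n - 2] (with x[n] = 0 outside 0..3): y[0] = 2 + 0.5×0 = 2; y[1] = 5 + 0.5×0 = 5; y[2] = 2 + 0.5×2 = 3.0; y[3] = 2 + 0.5×5 = 4.5; y[4] = 0 + 0.5×2 = 1.0; y[5] = 0 + 0.5×2 = 1.0. So y = [2, 5, 3.0, 4.5, 1.0, 1.0]

[2, 5, 3.0, 4.5, 1.0, 1.0]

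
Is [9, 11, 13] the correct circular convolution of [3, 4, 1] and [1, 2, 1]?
Recompute circular convolution of [3, 4, 1] and [1, 2, 1]: y[0] = 3×1 + 4×1 + 1×2 = 9; y[1] = 3×2 + 4×1 + 1×1 = 11; y[2] = 3×1 + 4×2 + 1×1 = 12 → [9, 11, 12]. Compare to given [9, 11, 13]: they differ at index 2: given 13, correct 12, so answer: No

No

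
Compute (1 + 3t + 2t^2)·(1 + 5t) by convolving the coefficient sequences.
Ascending coefficients: a = [1, 3, 2], b = [1, 5]. c[0] = 1×1 = 1; c[1] = 1×5 + 3×1 = 8; c[2] = 3×5 + 2×1 = 17; c[3] = 2×5 = 10. Result coefficients: [1, 8, 17, 10] → 1 + 8t + 17t^2 + 10t^3

1 + 8t + 17t^2 + 10t^3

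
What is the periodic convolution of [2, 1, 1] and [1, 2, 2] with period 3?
Use y[k] = Σ_j x[j]·h[(k-j) mod 3]. y[0] = 2×1 + 1×2 + 1×2 = 6; y[1] = 2×2 + 1×1 + 1×2 = 7; y[2] = 2×2 + 1×2 + 1×1 = 7. Result: [6, 7, 7]

[6, 7, 7]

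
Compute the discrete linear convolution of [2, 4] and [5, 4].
y[0] = 2×5 = 10; y[1] = 2×4 + 4×5 = 28; y[2] = 4×4 = 16

[10, 28, 16]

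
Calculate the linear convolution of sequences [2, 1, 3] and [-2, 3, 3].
y[0] = 2×-2 = -4; y[1] = 2×3 + 1×-2 = 4; y[2] = 2×3 + 1×3 + 3×-2 = 3; y[3] = 1×3 + 3×3 = 12; y[4] = 3×3 = 9

[-4, 4, 3, 12, 9]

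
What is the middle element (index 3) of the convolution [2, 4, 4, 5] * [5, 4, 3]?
Use y[k] = Σ_i a[i]·b[k-i] at k=3. y[3] = 4×3 + 4×4 + 5×5 = 53

53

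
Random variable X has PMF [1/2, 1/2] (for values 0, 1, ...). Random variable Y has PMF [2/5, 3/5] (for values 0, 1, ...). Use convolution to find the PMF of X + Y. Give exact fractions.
P(X+Y=k) = Σ_i P(X=i)·P(Y=k-i) — a convolution of [1/2, 1/2] and [2/5, 3/5]. P(X+Y=0) = (1/2)×(2/5) = 1/5; P(X+Y=1) = (1/2)×(3/5) + (1/2)×(2/5) = 3/10 + 1/5 = 1/2; P(X+Y=2) = (1/2)×(3/5) = 3/10. PMF: [1/5, 1/2, 3/10] (sums to 1 ✓)

[1/5, 1/2, 3/10]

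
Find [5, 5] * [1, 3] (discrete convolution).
y[0] = 5×1 = 5; y[1] = 5×3 + 5×1 = 20; y[2] = 5×3 = 15

[5, 20, 15]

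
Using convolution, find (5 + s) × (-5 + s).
Ascending coefficients: a = [5, 1], b = [-5, 1]. c[0] = 5×-5 = -25; c[1] = 5×1 + 1×-5 = 0; c[2] = 1×1 = 1. Result coefficients: [-25, 0, 1] → -25 + s^2

-25 + s^2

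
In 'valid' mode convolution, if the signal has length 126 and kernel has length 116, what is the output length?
'Valid' mode counts only positions where the kernel fully overlaps the signal: m - n + 1 = 126 - 116 + 1 = 11

11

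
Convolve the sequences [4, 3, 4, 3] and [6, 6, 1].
y[0] = 4×6 = 24; y[1] = 4×6 + 3×6 = 42; y[2] = 4×1 + 3×6 + 4×6 = 46; y[3] = 3×1 + 4×6 + 3×6 = 45; y[4] = 4×1 + 3×6 = 22; y[5] = 3×1 = 3

[24, 42, 46, 45, 22, 3]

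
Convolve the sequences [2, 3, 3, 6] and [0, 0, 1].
y[0] = 2×0 = 0; y[1] = 2×0 + 3×0 = 0; y[2] = 2×1 + 3×0 + 3×0 = 2; y[3] = 3×1 + 3×0 + 6×0 = 3; y[4] = 3×1 + 6×0 = 3; y[5] = 6×1 = 6

[0, 0, 2, 3, 3, 6]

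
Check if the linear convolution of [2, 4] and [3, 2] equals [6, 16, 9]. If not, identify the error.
Recompute linear convolution of [2, 4] and [3, 2]: y[0] = 2×3 = 6; y[1] = 2×2 + 4×3 = 16; y[2] = 4×2 = 8 → [6, 16, 8]. Compare to given [6, 16, 9]: they differ at index 2: given 9, correct 8, so answer: No

No. Error at index 2: given 9, correct 8.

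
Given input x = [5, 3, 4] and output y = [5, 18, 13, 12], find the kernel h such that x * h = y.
Output length 4 = len(x) + len(h) - 1 ⇒ len(h) = 2. Solve h forward using h[k] = (y[k] - Σ_{i≥1} x[i]·h[k-i]) / x[0]: h[0] = y[0] / x[0] = 5 / 5 = 1; h[1] = (y[1] - 3×1) / x[0] = (18 - 3×1) / 5 = 3. So h = [1, 3]. Forward-check [5, 3, 4] * [1, 3]: y[0] = 5×1 = 5; y[1] = 5×3 + 3×1 = 18; y[2] = 3×3 + 4×1 = 13; y[3] = 4×3 = 12 → [5, 18, 13, 12] ✓

[1, 3]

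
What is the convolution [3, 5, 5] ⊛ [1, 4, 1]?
y[0] = 3×1 = 3; y[1] = 3×4 + 5×1 = 17; y[2] = 3×1 + 5×4 + 5×1 = 28; y[3] = 5×1 + 5×4 = 25; y[4] = 5×1 = 5

[3, 17, 28, 25, 5]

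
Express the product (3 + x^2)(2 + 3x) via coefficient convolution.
Ascending coefficients: a = [3, 0, 1], b = [2, 3]. c[0] = 3×2 = 6; c[1] = 3×3 + 0×2 = 9; c[2] = 0×3 + 1×2 = 2; c[3] = 1×3 = 3. Result coefficients: [6, 9, 2, 3] → 6 + 9x + 2x^2 + 3x^3

6 + 9x + 2x^2 + 3x^3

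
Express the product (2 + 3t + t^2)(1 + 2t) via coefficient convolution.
Ascending coefficients: a = [2, 3, 1], b = [1, 2]. c[0] = 2×1 = 2; c[1] = 2×2 + 3×1 = 7; c[2] = 3×2 + 1×1 = 7; c[3] = 1×2 = 2. Result coefficients: [2, 7, 7, 2] → 2 + 7t + 7t^2 + 2t^3

2 + 7t + 7t^2 + 2t^3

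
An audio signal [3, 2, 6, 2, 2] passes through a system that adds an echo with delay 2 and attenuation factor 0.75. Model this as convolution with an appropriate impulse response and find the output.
Direct-path + delayed-attenuated-path model → impulse response h = [1, 0, 0.75] (1 at lag 0, 0.75 at lag 2). Output y[n] = x[n] + 0.75·x[n - 2] (with x[n] = 0 outside 0..4): y[0] = 3 + 0.75×0 = 3; y[1] = 2 + 0.75×0 = 2; y[2] = 6 + 0.75×3 = 8.25; y[3] = 2 + 0.75×2 = 3.5; y[4] = 2 + 0.75×6 = 6.5; y[5] = 0 + 0.75×2 = 1.5; y[6] = 0 + 0.75×2 = 1.5. So y = [3, 2, 8.25, 3.5, 6.5, 1.5, 1.5]

[3, 2, 8.25, 3.5, 6.5, 1.5, 1.5]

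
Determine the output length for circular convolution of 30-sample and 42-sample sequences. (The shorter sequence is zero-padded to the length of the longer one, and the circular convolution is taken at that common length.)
Circular convolution (zero-padding the shorter input) has length max(m, n) = max(30, 42) = 42

42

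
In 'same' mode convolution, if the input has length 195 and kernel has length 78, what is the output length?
'Same' mode returns an output with the same length as the input: 195

195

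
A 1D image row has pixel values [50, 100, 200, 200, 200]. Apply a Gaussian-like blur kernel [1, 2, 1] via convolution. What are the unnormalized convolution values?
Convolve image row [50, 100, 200, 200, 200] with kernel [1, 2, 1]: y[0] = 50×1 = 50; y[1] = 50×2 + 100×1 = 200; y[2] = 50×1 + 100×2 + 200×1 = 450; y[3] = 100×1 + 200×2 + 200×1 = 700; y[4] = 200×1 + 200×2 + 200×1 = 800; y[5] = 200×1 + 200×2 = 600; y[6] = 200×1 = 200 → [50, 200, 450, 700, 800, 600, 200]. Normalization factor = sum(kernel) = 4.

[50, 200, 450, 700, 800, 600, 200]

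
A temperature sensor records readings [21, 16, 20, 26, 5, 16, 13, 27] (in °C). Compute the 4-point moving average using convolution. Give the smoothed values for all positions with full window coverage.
4-point moving average kernel = [1, 1, 1, 1]. Apply in 'valid' mode (full window coverage): avg[0] = (21 + 16 + 20 + 26) / 4 = 20.75; avg[1] = (16 + 20 + 26 + 5) / 4 = 16.75; avg[2] = (20 + 26 + 5 + 16) / 4 = 16.75; avg[3] = (26 + 5 + 16 + 13) / 4 = 15.0; avg[4] = (5 + 16 + 13 + 27) / 4 = 15.25. Smoothed values: [20.75, 16.75, 16.75, 15.0, 15.25]

[20.75, 16.75, 16.75, 15.0, 15.25]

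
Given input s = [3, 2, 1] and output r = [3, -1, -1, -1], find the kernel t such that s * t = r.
Output length 4 = len(s) + len(t) - 1 ⇒ len(t) = 2. Solve t forward using t[k] = (r[k] - Σ_{i≥1} s[i]·t[k-i]) / s[0]: t[0] = r[0] / s[0] = 3 / 3 = 1; t[1] = (r[1] - 2×1) / s[0] = (-1 - 2×1) / 3 = -1. So t = [1, -1]. Forward-check [3, 2, 1] * [1, -1]: r[0] = 3×1 = 3; r[1] = 3×-1 + 2×1 = -1; r[2] = 2×-1 + 1×1 = -1; r[3] = 1×-1 = -1 → [3, -1, -1, -1] ✓

[1, -1]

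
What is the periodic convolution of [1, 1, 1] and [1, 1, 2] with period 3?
Use y[k] = Σ_j u[j]·v[(k-j) mod 3]. y[0] = 1×1 + 1×2 + 1×1 = 4; y[1] = 1×1 + 1×1 + 1×2 = 4; y[2] = 1×2 + 1×1 + 1×1 = 4. Result: [4, 4, 4]

[4, 4, 4]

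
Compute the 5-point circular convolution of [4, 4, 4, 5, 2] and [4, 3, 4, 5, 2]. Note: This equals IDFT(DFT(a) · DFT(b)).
Either evaluate y[k] = Σ_j a[j]·b[(k-j) mod 5] directly, or use IDFT(DFT(a) · DFT(b)). y[0] = 4×4 + 4×2 + 4×5 + 5×4 + 2×3 = 70; y[1] = 4×3 + 4×4 + 4×2 + 5×5 + 2×4 = 69; y[2] = 4×4 + 4×3 + 4×4 + 5×2 + 2×5 = 64; y[3] = 4×5 + 4×4 + 4×3 + 5×4 + 2×2 = 72; y[4] = 4×2 + 4×5 + 4×4 + 5×3 + 2×4 = 67. Result: [70, 69, 64, 72, 67]

[70, 69, 64, 72, 67]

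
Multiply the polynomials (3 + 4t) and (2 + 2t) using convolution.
Ascending coefficients: a = [3, 4], b = [2, 2]. c[0] = 3×2 = 6; c[1] = 3×2 + 4×2 = 14; c[2] = 4×2 = 8. Result coefficients: [6, 14, 8] → 6 + 14t + 8t^2

6 + 14t + 8t^2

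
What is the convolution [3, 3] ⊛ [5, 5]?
y[0] = 3×5 = 15; y[1] = 3×5 + 3×5 = 30; y[2] = 3×5 = 15

[15, 30, 15]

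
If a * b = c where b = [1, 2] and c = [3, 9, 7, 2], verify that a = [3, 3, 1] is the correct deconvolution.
Forward-compute [3, 3, 1] * [1, 2]: c[0] = 3×1 = 3; c[1] = 3×2 + 3×1 = 9; c[2] = 3×2 + 1×1 = 7; c[3] = 1×2 = 2 → [3, 9, 7, 2]. Matches given c = [3, 9, 7, 2], so verified.

Verified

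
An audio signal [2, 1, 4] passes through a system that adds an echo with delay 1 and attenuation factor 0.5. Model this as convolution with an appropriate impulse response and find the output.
Direct-path + delayed-attenuated-path model → impulse response h = [1, 0.5] (1 at lag 0, 0.5 at lag 1). Output y[n] = x[n] + 0.5·x[n - 1] (with x[n] = 0 outside 0..2): y[0] = 2 + 0.5×0 = 2; y[1] = 1 + 0.5×2 = 2.0; y[2] = 4 + 0.5×1 = 4.5; y[3] = 0 + 0.5×4 = 2.0. So y = [2, 2.0, 4.5, 2.0]

[2, 2.0, 4.5, 2.0]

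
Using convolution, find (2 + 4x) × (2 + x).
Ascending coefficients: a = [2, 4], b = [2, 1]. c[0] = 2×2 = 4; c[1] = 2×1 + 4×2 = 10; c[2] = 4×1 = 4. Result coefficients: [4, 10, 4] → 4 + 10x + 4x^2

4 + 10x + 4x^2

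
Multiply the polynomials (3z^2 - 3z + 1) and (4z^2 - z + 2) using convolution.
Ascending coefficients: a = [1, -3, 3], b = [2, -1, 4]. c[0] = 1×2 = 2; c[1] = 1×-1 + -3×2 = -7; c[2] = 1×4 + -3×-1 + 3×2 = 13; c[3] = -3×4 + 3×-1 = -15; c[4] = 3×4 = 12. Result coefficients: [2, -7, 13, -15, 12] → 12z^4 - 15z^3 + 13z^2 - 7z + 2

12z^4 - 15z^3 + 13z^2 - 7z + 2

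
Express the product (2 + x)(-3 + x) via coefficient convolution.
Ascending coefficients: a = [2, 1], b = [-3, 1]. c[0] = 2×-3 = -6; c[1] = 2×1 + 1×-3 = -1; c[2] = 1×1 = 1. Result coefficients: [-6, -1, 1] → -6 - x + x^2

-6 - x + x^2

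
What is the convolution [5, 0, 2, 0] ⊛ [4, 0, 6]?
y[0] = 5×4 = 20; y[1] = 5×0 + 0×4 = 0; y[2] = 5×6 + 0×0 + 2×4 = 38; y[3] = 0×6 + 2×0 + 0×4 = 0; y[4] = 2×6 + 0×0 = 12; y[5] = 0×6 = 0

[20, 0, 38, 0, 12, 0]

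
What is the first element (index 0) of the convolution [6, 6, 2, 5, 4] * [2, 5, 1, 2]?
Use y[k] = Σ_i a[i]·b[k-i] at k=0. y[0] = 6×2 = 12

12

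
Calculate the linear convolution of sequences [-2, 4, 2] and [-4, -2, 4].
y[0] = -2×-4 = 8; y[1] = -2×-2 + 4×-4 = -12; y[2] = -2×4 + 4×-2 + 2×-4 = -24; y[3] = 4×4 + 2×-2 = 12; y[4] = 2×4 = 8

[8, -12, -24, 12, 8]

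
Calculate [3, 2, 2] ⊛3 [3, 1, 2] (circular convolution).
Use y[k] = Σ_j s[j]·t[(k-j) mod 3]. y[0] = 3×3 + 2×2 + 2×1 = 15; y[1] = 3×1 + 2×3 + 2×2 = 13; y[2] = 3×2 + 2×1 + 2×3 = 14. Result: [15, 13, 14]

[15, 13, 14]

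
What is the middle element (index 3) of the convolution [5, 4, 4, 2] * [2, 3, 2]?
Use y[k] = Σ_i a[i]·b[k-i] at k=3. y[3] = 4×2 + 4×3 + 2×2 = 24

24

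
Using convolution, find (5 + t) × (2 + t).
Ascending coefficients: a = [5, 1], b = [2, 1]. c[0] = 5×2 = 10; c[1] = 5×1 + 1×2 = 7; c[2] = 1×1 = 1. Result coefficients: [10, 7, 1] → 10 + 7t + t^2

10 + 7t + t^2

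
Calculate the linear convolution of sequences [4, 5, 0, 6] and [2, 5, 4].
y[0] = 4×2 = 8; y[1] = 4×5 + 5×2 = 30; y[2] = 4×4 + 5×5 + 0×2 = 41; y[3] = 5×4 + 0×5 + 6×2 = 32; y[4] = 0×4 + 6×5 = 30; y[5] = 6×4 = 24

[8, 30, 41, 32, 30, 24]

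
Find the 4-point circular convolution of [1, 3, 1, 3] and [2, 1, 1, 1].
Use y[k] = Σ_j s[j]·t[(k-j) mod 4]. y[0] = 1×2 + 3×1 + 1×1 + 3×1 = 9; y[1] = 1×1 + 3×2 + 1×1 + 3×1 = 11; y[2] = 1×1 + 3×1 + 1×2 + 3×1 = 9; y[3] = 1×1 + 3×1 + 1×1 + 3×2 = 11. Result: [9, 11, 9, 11]

[9, 11, 9, 11]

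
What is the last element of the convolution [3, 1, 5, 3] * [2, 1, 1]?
Use y[k] = Σ_i a[i]·b[k-i] at k=5. y[5] = 3×1 = 3

3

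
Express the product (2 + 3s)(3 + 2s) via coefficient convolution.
Ascending coefficients: a = [2, 3], b = [3, 2]. c[0] = 2×3 = 6; c[1] = 2×2 + 3×3 = 13; c[2] = 3×2 = 6. Result coefficients: [6, 13, 6] → 6 + 13s + 6s^2

6 + 13s + 6s^2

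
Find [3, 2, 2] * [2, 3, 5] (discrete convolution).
y[0] = 3×2 = 6; y[1] = 3×3 + 2×2 = 13; y[2] = 3×5 + 2×3 + 2×2 = 25; y[3] = 2×5 + 2×3 = 16; y[4] = 2×5 = 10

[6, 13, 25, 16, 10]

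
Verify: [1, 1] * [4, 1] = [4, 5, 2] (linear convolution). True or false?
Recompute linear convolution of [1, 1] and [4, 1]: y[0] = 1×4 = 4; y[1] = 1×1 + 1×4 = 5; y[2] = 1×1 = 1 → [4, 5, 1]. Compare to given [4, 5, 2]: they differ at index 2: given 2, correct 1, so answer: No

No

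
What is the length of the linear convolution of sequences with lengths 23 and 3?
Linear/full convolution length: m + n - 1 = 23 + 3 - 1 = 25

25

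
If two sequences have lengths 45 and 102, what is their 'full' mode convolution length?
Linear/full convolution length: m + n - 1 = 45 + 102 - 1 = 146

146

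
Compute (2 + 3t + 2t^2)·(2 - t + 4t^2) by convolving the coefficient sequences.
Ascending coefficients: a = [2, 3, 2], b = [2, -1, 4]. c[0] = 2×2 = 4; c[1] = 2×-1 + 3×2 = 4; c[2] = 2×4 + 3×-1 + 2×2 = 9; c[3] = 3×4 + 2×-1 = 10; c[4] = 2×4 = 8. Result coefficients: [4, 4, 9, 10, 8] → 4 + 4t + 9t^2 + 10t^3 + 8t^4

4 + 4t + 9t^2 + 10t^3 + 8t^4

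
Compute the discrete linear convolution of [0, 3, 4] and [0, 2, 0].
y[0] = 0×0 = 0; y[1] = 0×2 + 3×0 = 0; y[2] = 0×0 + 3×2 + 4×0 = 6; y[3] = 3×0 + 4×2 = 8; y[4] = 4×0 = 0

[0, 0, 6, 8, 0]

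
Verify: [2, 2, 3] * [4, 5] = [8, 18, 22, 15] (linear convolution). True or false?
Recompute linear convolution of [2, 2, 3] and [4, 5]: y[0] = 2×4 = 8; y[1] = 2×5 + 2×4 = 18; y[2] = 2×5 + 3×4 = 22; y[3] = 3×5 = 15 → [8, 18, 22, 15]. Given [8, 18, 22, 15] matches, so answer: Yes

Yes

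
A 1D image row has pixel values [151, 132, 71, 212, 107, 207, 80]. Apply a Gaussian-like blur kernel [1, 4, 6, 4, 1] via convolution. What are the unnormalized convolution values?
Convolve image row [151, 132, 71, 212, 107, 207, 80] with kernel [1, 4, 6, 4, 1]: y[0] = 151×1 = 151; y[1] = 151×4 + 132×1 = 736; y[2] = 151×6 + 132×4 + 71×1 = 1505; y[3] = 151×4 + 132×6 + 71×4 + 212×1 = 1892; y[4] = 151×1 + 132×4 + 71×6 + 212×4 + 107×1 = 2060; y[5] = 132×1 + 71×4 + 212×6 + 107×4 + 207×1 = 2323; y[6] = 71×1 + 212×4 + 107×6 + 207×4 + 80×1 = 2469; y[7] = 212×1 + 107×4 + 207×6 + 80×4 = 2202; y[8] = 107×1 + 207×4 + 80×6 = 1415; y[9] = 207×1 + 80×4 = 527; y[10] = 80×1 = 80 → [151, 736, 1505, 1892, 2060, 2323, 2469, 2202, 1415, 527, 80]. Normalization factor = sum(kernel) = 16.

[151, 736, 1505, 1892, 2060, 2323, 2469, 2202, 1415, 527, 80]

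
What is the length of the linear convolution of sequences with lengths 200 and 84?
Linear/full convolution length: m + n - 1 = 200 + 84 - 1 = 283

283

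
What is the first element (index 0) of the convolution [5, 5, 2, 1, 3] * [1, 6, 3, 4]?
Use y[k] = Σ_i a[i]·b[k-i] at k=0. y[0] = 5×1 = 5

5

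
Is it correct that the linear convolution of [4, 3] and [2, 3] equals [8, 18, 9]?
Recompute linear convolution of [4, 3] and [2, 3]: y[0] = 4×2 = 8; y[1] = 4×3 + 3×2 = 18; y[2] = 3×3 = 9 → [8, 18, 9]. Given [8, 18, 9] matches, so answer: Yes

Yes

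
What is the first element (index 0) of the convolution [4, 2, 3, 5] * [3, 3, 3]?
Use y[k] = Σ_i a[i]·b[k-i] at k=0. y[0] = 4×3 = 12

12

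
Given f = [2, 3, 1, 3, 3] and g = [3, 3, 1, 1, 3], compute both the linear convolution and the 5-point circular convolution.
Linear: y_lin[0] = 2×3 = 6; y_lin[1] = 2×3 + 3×3 = 15; y_lin[2] = 2×1 + 3×3 + 1×3 = 14; y_lin[3] = 2×1 + 3×1 + 1×3 + 3×3 = 17; y_lin[4] = 2×3 + 3×1 + 1×1 + 3×3 + 3×3 = 28; y_lin[5] = 3×3 + 1×1 + 3×1 + 3×3 = 22; y_lin[6] = 1×3 + 3×1 + 3×1 = 9; y_lin[7] = 3×3 + 3×1 = 12; y_lin[8] = 3×3 = 9 → [6, 15, 14, 17, 28, 22, 9, 12, 9]. Circular (length 5): y[0] = 2×3 + 3×3 + 1×1 + 3×1 + 3×3 = 28; y[1] = 2×3 + 3×3 + 1×3 + 3×1 + 3×1 = 24; y[2] = 2×1 + 3×3 + 1×3 + 3×3 + 3×1 = 26; y[3] = 2×1 + 3×1 + 1×3 + 3×3 + 3×3 = 26; y[4] = 2×3 + 3×1 + 1×1 + 3×3 + 3×3 = 28 → [28, 24, 26, 26, 28]

Linear: [6, 15, 14, 17, 28, 22, 9, 12, 9], Circular: [28, 24, 26, 26, 28]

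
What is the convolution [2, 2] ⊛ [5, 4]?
y[0] = 2×5 = 10; y[1] = 2×4 + 2×5 = 18; y[2] = 2×4 = 8

[10, 18, 8]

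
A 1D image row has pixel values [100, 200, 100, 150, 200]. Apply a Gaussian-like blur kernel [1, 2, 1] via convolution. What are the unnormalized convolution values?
Convolve image row [100, 200, 100, 150, 200] with kernel [1, 2, 1]: y[0] = 100×1 = 100; y[1] = 100×2 + 200×1 = 400; y[2] = 100×1 + 200×2 + 100×1 = 600; y[3] = 200×1 + 100×2 + 150×1 = 550; y[4] = 100×1 + 150×2 + 200×1 = 600; y[5] = 150×1 + 200×2 = 550; y[6] = 200×1 = 200 → [100, 400, 600, 550, 600, 550, 200]. Normalization factor = sum(kernel) = 4.

[100, 400, 600, 550, 600, 550, 200]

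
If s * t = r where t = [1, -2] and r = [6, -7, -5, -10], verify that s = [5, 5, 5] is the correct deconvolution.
Forward-compute [5, 5, 5] * [1, -2]: r[0] = 5×1 = 5; r[1] = 5×-2 + 5×1 = -5; r[2] = 5×-2 + 5×1 = -5; r[3] = 5×-2 = -10 → [5, -5, -5, -10]. Does not match given r = [6, -7, -5, -10].

Not verified. [5, 5, 5] * [1, -2] = [5, -5, -5, -10], which differs from [6, -7, -5, -10] at index 0.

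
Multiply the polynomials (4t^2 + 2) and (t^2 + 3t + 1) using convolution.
Ascending coefficients: a = [2, 0, 4], b = [1, 3, 1]. c[0] = 2×1 = 2; c[1] = 2×3 + 0×1 = 6; c[2] = 2×1 + 0×3 + 4×1 = 6; c[3] = 0×1 + 4×3 = 12; c[4] = 4×1 = 4. Result coefficients: [2, 6, 6, 12, 4] → 4t^4 + 12t^3 + 6t^2 + 6t + 2

4t^4 + 12t^3 + 6t^2 + 6t + 2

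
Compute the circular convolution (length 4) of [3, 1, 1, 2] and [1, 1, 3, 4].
Use y[k] = Σ_j a[j]·b[(k-j) mod 4]. y[0] = 3×1 + 1×4 + 1×3 + 2×1 = 12; y[1] = 3×1 + 1×1 + 1×4 + 2×3 = 14; y[2] = 3×3 + 1×1 + 1×1 + 2×4 = 19; y[3] = 3×4 + 1×3 + 1×1 + 2×1 = 18. Result: [12, 14, 19, 18]

[12, 14, 19, 18]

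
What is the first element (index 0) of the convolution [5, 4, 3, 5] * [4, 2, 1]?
Use y[k] = Σ_i a[i]·b[k-i] at k=0. y[0] = 5×4 = 20

20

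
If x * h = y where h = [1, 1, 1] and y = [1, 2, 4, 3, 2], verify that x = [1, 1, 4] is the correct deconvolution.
Forward-compute [1, 1, 4] * [1, 1, 1]: y[0] = 1×1 = 1; y[1] = 1×1 + 1×1 = 2; y[2] = 1×1 + 1×1 + 4×1 = 6; y[3] = 1×1 + 4×1 = 5; y[4] = 4×1 = 4 → [1, 2, 6, 5, 4]. Does not match given y = [1, 2, 4, 3, 2].

Not verified. [1, 1, 4] * [1, 1, 1] = [1, 2, 6, 5, 4], which differs from [1, 2, 4, 3, 2] at index 2.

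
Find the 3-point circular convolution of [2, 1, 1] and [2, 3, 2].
Use y[k] = Σ_j f[j]·g[(k-j) mod 3]. y[0] = 2×2 + 1×2 + 1×3 = 9; y[1] = 2×3 + 1×2 + 1×2 = 10; y[2] = 2×2 + 1×3 + 1×2 = 9. Result: [9, 10, 9]

[9, 10, 9]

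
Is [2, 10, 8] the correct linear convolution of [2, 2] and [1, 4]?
Recompute linear convolution of [2, 2] and [1, 4]: y[0] = 2×1 = 2; y[1] = 2×4 + 2×1 = 10; y[2] = 2×4 = 8 → [2, 10, 8]. Given [2, 10, 8] matches, so answer: Yes

Yes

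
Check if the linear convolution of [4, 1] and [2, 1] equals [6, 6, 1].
Recompute linear convolution of [4, 1] and [2, 1]: y[0] = 4×2 = 8; y[1] = 4×1 + 1×2 = 6; y[2] = 1×1 = 1 → [8, 6, 1]. Compare to given [6, 6, 1]: they differ at index 0: given 6, correct 8, so answer: No

No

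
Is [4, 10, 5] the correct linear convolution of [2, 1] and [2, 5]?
Recompute linear convolution of [2, 1] and [2, 5]: y[0] = 2×2 = 4; y[1] = 2×5 + 1×2 = 12; y[2] = 1×5 = 5 → [4, 12, 5]. Compare to given [4, 10, 5]: they differ at index 1: given 10, correct 12, so answer: No

No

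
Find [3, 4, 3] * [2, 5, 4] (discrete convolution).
y[0] = 3×2 = 6; y[1] = 3×5 + 4×2 = 23; y[2] = 3×4 + 4×5 + 3×2 = 38; y[3] = 4×4 + 3×5 = 31; y[4] = 3×4 = 12

[6, 23, 38, 31, 12]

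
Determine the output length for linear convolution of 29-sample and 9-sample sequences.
Linear/full convolution length: m + n - 1 = 29 + 9 - 1 = 37

37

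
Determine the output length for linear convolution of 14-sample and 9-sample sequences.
Linear/full convolution length: m + n - 1 = 14 + 9 - 1 = 22

22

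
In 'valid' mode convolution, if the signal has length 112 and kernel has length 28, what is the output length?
'Valid' mode counts only positions where the kernel fully overlaps the signal: m - n + 1 = 112 - 28 + 1 = 85

85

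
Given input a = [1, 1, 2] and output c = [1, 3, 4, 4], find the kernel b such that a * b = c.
Output length 4 = len(a) + len(b) - 1 ⇒ len(b) = 2. Solve b forward using b[k] = (c[k] - Σ_{i≥1} a[i]·b[k-i]) / a[0]: b[0] = c[0] / a[0] = 1 / 1 = 1; b[1] = (c[1] - 1×1) / a[0] = (3 - 1×1) / 1 = 2. So b = [1, 2]. Forward-check [1, 1, 2] * [1, 2]: c[0] = 1×1 = 1; c[1] = 1×2 + 1×1 = 3; c[2] = 1×2 + 2×1 = 4; c[3] = 2×2 = 4 → [1, 3, 4, 4] ✓

[1, 2]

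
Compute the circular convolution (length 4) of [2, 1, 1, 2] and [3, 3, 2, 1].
Use y[k] = Σ_j u[j]·v[(k-j) mod 4]. y[0] = 2×3 + 1×1 + 1×2 + 2×3 = 15; y[1] = 2×3 + 1×3 + 1×1 + 2×2 = 14; y[2] = 2×2 + 1×3 + 1×3 + 2×1 = 12; y[3] = 2×1 + 1×2 + 1×3 + 2×3 = 13. Result: [15, 14, 12, 13]

[15, 14, 12, 13]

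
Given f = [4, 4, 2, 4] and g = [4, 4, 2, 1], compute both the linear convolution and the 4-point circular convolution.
Linear: y_lin[0] = 4×4 = 16; y_lin[1] = 4×4 + 4×4 = 32; y_lin[2] = 4×2 + 4×4 + 2×4 = 32; y_lin[3] = 4×1 + 4×2 + 2×4 + 4×4 = 36; y_lin[4] = 4×1 + 2×2 + 4×4 = 24; y_lin[5] = 2×1 + 4×2 = 10; y_lin[6] = 4×1 = 4 → [16, 32, 32, 36, 24, 10, 4]. Circular (length 4): y[0] = 4×4 + 4×1 + 2×2 + 4×4 = 40; y[1] = 4×4 + 4×4 + 2×1 + 4×2 = 42; y[2] = 4×2 + 4×4 + 2×4 + 4×1 = 36; y[3] = 4×1 + 4×2 + 2×4 + 4×4 = 36 → [40, 42, 36, 36]

Linear: [16, 32, 32, 36, 24, 10, 4], Circular: [40, 42, 36, 36]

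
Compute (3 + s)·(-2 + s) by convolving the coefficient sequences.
Ascending coefficients: a = [3, 1], b = [-2, 1]. c[0] = 3×-2 = -6; c[1] = 3×1 + 1×-2 = 1; c[2] = 1×1 = 1. Result coefficients: [-6, 1, 1] → -6 + s + s^2

-6 + s + s^2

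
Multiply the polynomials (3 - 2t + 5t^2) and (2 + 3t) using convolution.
Ascending coefficients: a = [3, -2, 5], b = [2, 3]. c[0] = 3×2 = 6; c[1] = 3×3 + -2×2 = 5; c[2] = -2×3 + 5×2 = 4; c[3] = 5×3 = 15. Result coefficients: [6, 5, 4, 15] → 6 + 5t + 4t^2 + 15t^3

6 + 5t + 4t^2 + 15t^3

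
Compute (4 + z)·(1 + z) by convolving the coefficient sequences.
Ascending coefficients: a = [4, 1], b = [1, 1]. c[0] = 4×1 = 4; c[1] = 4×1 + 1×1 = 5; c[2] = 1×1 = 1. Result coefficients: [4, 5, 1] → 4 + 5z + z^2

4 + 5z + z^2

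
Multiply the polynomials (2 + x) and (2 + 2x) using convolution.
Ascending coefficients: a = [2, 1], b = [2, 2]. c[0] = 2×2 = 4; c[1] = 2×2 + 1×2 = 6; c[2] = 1×2 = 2. Result coefficients: [4, 6, 2] → 4 + 6x + 2x^2

4 + 6x + 2x^2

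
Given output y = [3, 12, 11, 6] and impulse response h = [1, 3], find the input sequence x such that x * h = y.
Deconvolve y=[3, 12, 11, 6] by h=[1, 3]. Since h[0]=1, solve forward: x[0] = y[0] / 1 = 3; x[1] = (y[1] - 3×3) / 1 = 3; x[2] = (y[2] - 3×3) / 1 = 2. So x = [3, 3, 2]. Check by forward convolution: y[0] = 3×1 = 3; y[1] = 3×3 + 3×1 = 12; y[2] = 3×3 + 2×1 = 11; y[3] = 2×3 = 6

[3, 3, 2]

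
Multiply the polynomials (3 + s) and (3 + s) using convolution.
Ascending coefficients: a = [3, 1], b = [3, 1]. c[0] = 3×3 = 9; c[1] = 3×1 + 1×3 = 6; c[2] = 1×1 = 1. Result coefficients: [9, 6, 1] → 9 + 6s + s^2

9 + 6s + s^2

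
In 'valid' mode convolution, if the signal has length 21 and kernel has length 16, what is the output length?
'Valid' mode counts only positions where the kernel fully overlaps the signal: m - n + 1 = 21 - 16 + 1 = 6

6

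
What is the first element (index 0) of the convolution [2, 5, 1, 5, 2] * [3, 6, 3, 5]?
Use y[k] = Σ_i a[i]·b[k-i] at k=0. y[0] = 2×3 = 6

6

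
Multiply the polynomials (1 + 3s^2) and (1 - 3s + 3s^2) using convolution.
Ascending coefficients: a = [1, 0, 3], b = [1, -3, 3]. c[0] = 1×1 = 1; c[1] = 1×-3 + 0×1 = -3; c[2] = 1×3 + 0×-3 + 3×1 = 6; c[3] = 0×3 + 3×-3 = -9; c[4] = 3×3 = 9. Result coefficients: [1, -3, 6, -9, 9] → 1 - 3s + 6s^2 - 9s^3 + 9s^4

1 - 3s + 6s^2 - 9s^3 + 9s^4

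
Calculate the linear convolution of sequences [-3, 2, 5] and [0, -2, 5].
y[0] = -3×0 = 0; y[1] = -3×-2 + 2×0 = 6; y[2] = -3×5 + 2×-2 + 5×0 = -19; y[3] = 2×5 + 5×-2 = 0; y[4] = 5×5 = 25

[0, 6, -19, 0, 25]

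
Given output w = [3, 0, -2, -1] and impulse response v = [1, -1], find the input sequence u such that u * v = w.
Deconvolve w=[3, 0, -2, -1] by v=[1, -1]. Since v[0]=1, solve forward: u[0] = w[0] / 1 = 3; u[1] = (w[1] - 3×-1) / 1 = 3; u[2] = (w[2] - 3×-1) / 1 = 1. So u = [3, 3, 1]. Check by forward convolution: w[0] = 3×1 = 3; w[1] = 3×-1 + 3×1 = 0; w[2] = 3×-1 + 1×1 = -2; w[3] = 1×-1 = -1

[3, 3, 1]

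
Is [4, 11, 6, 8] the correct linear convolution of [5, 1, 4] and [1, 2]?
Recompute linear convolution of [5, 1, 4] and [1, 2]: y[0] = 5×1 = 5; y[1] = 5×2 + 1×1 = 11; y[2] = 1×2 + 4×1 = 6; y[3] = 4×2 = 8 → [5, 11, 6, 8]. Compare to given [4, 11, 6, 8]: they differ at index 0: given 4, correct 5, so answer: No

No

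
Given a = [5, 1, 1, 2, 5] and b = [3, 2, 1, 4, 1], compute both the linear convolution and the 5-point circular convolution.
Linear: y_lin[0] = 5×3 = 15; y_lin[1] = 5×2 + 1×3 = 13; y_lin[2] = 5×1 + 1×2 + 1×3 = 10; y_lin[3] = 5×4 + 1×1 + 1×2 + 2×3 = 29; y_lin[4] = 5×1 + 1×4 + 1×1 + 2×2 + 5×3 = 29; y_lin[5] = 1×1 + 1×4 + 2×1 + 5×2 = 17; y_lin[6] = 1×1 + 2×4 + 5×1 = 14; y_lin[7] = 2×1 + 5×4 = 22; y_lin[8] = 5×1 = 5 → [15, 13, 10, 29, 29, 17, 14, 22, 5]. Circular (length 5): y[0] = 5×3 + 1×1 + 1×4 + 2×1 + 5×2 = 32; y[1] = 5×2 + 1×3 + 1×1 + 2×4 + 5×1 = 27; y[2] = 5×1 + 1×2 + 1×3 + 2×1 + 5×4 = 32; y[3] = 5×4 + 1×1 + 1×2 + 2×3 + 5×1 = 34; y[4] = 5×1 + 1×4 + 1×1 + 2×2 + 5×3 = 29 → [32, 27, 32, 34, 29]

Linear: [15, 13, 10, 29, 29, 17, 14, 22, 5], Circular: [32, 27, 32, 34, 29]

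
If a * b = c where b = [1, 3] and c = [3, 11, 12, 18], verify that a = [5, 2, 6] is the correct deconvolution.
Forward-compute [5, 2, 6] * [1, 3]: c[0] = 5×1 = 5; c[1] = 5×3 + 2×1 = 17; c[2] = 2×3 + 6×1 = 12; c[3] = 6×3 = 18 → [5, 17, 12, 18]. Does not match given c = [3, 11, 12, 18].

Not verified. [5, 2, 6] * [1, 3] = [5, 17, 12, 18], which differs from [3, 11, 12, 18] at index 0.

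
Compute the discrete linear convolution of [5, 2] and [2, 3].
y[0] = 5×2 = 10; y[1] = 5×3 + 2×2 = 19; y[2] = 2×3 = 6

[10, 19, 6]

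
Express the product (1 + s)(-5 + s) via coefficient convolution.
Ascending coefficients: a = [1, 1], b = [-5, 1]. c[0] = 1×-5 = -5; c[1] = 1×1 + 1×-5 = -4; c[2] = 1×1 = 1. Result coefficients: [-5, -4, 1] → -5 - 4s + s^2

-5 - 4s + s^2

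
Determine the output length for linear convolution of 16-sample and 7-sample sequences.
Linear/full convolution length: m + n - 1 = 16 + 7 - 1 = 22

22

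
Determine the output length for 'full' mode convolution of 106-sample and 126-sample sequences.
Linear/full convolution length: m + n - 1 = 106 + 126 - 1 = 231

231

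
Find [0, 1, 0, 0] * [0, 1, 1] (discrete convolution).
y[0] = 0×0 = 0; y[1] = 0×1 + 1×0 = 0; y[2] = 0×1 + 1×1 + 0×0 = 1; y[3] = 1×1 + 0×1 + 0×0 = 1; y[4] = 0×1 + 0×1 = 0; y[5] = 0×1 = 0

[0, 0, 1, 1, 0, 0]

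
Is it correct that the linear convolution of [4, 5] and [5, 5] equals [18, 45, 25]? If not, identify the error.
Recompute linear convolution of [4, 5] and [5, 5]: y[0] = 4×5 = 20; y[1] = 4×5 + 5×5 = 45; y[2] = 5×5 = 25 → [20, 45, 25]. Compare to given [18, 45, 25]: they differ at index 0: given 18, correct 20, so answer: No

No. Error at index 0: given 18, correct 20.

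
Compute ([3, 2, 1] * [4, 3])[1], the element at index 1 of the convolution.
Use y[k] = Σ_i a[i]·b[k-i] at k=1. y[1] = 3×3 + 2×4 = 17

17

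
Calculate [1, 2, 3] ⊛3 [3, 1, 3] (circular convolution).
Use y[k] = Σ_j f[j]·g[(k-j) mod 3]. y[0] = 1×3 + 2×3 + 3×1 = 12; y[1] = 1×1 + 2×3 + 3×3 = 16; y[2] = 1×3 + 2×1 + 3×3 = 14. Result: [12, 16, 14]

[12, 16, 14]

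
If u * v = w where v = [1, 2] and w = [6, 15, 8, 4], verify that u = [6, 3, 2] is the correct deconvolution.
Forward-compute [6, 3, 2] * [1, 2]: w[0] = 6×1 = 6; w[1] = 6×2 + 3×1 = 15; w[2] = 3×2 + 2×1 = 8; w[3] = 2×2 = 4 → [6, 15, 8, 4]. Matches given w = [6, 15, 8, 4], so verified.

Verified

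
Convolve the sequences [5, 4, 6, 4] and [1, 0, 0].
y[0] = 5×1 = 5; y[1] = 5×0 + 4×1 = 4; y[2] = 5×0 + 4×0 + 6×1 = 6; y[3] = 4×0 + 6×0 + 4×1 = 4; y[4] = 6×0 + 4×0 = 0; y[5] = 4×0 = 0

[5, 4, 6, 4, 0, 0]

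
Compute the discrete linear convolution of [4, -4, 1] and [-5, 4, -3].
y[0] = 4×-5 = -20; y[1] = 4×4 + -4×-5 = 36; y[2] = 4×-3 + -4×4 + 1×-5 = -33; y[3] = -4×-3 + 1×4 = 16; y[4] = 1×-3 = -3

[-20, 36, -33, 16, -3]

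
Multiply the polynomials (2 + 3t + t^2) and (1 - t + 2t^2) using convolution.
Ascending coefficients: a = [2, 3, 1], b = [1, -1, 2]. c[0] = 2×1 = 2; c[1] = 2×-1 + 3×1 = 1; c[2] = 2×2 + 3×-1 + 1×1 = 2; c[3] = 3×2 + 1×-1 = 5; c[4] = 1×2 = 2. Result coefficients: [2, 1, 2, 5, 2] → 2 + t + 2t^2 + 5t^3 + 2t^4

2 + t + 2t^2 + 5t^3 + 2t^4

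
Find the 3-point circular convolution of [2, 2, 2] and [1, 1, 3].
Use y[k] = Σ_j u[j]·v[(k-j) mod 3]. y[0] = 2×1 + 2×3 + 2×1 = 10; y[1] = 2×1 + 2×1 + 2×3 = 10; y[2] = 2×3 + 2×1 + 2×1 = 10. Result: [10, 10, 10]

[10, 10, 10]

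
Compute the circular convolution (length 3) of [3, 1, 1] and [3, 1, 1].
Use y[k] = Σ_j f[j]·g[(k-j) mod 3]. y[0] = 3×3 + 1×1 + 1×1 = 11; y[1] = 3×1 + 1×3 + 1×1 = 7; y[2] = 3×1 + 1×1 + 1×3 = 7. Result: [11, 7, 7]

[11, 7, 7]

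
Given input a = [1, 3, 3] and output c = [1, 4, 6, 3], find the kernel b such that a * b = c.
Output length 4 = len(a) + len(b) - 1 ⇒ len(b) = 2. Solve b forward using b[k] = (c[k] - Σ_{i≥1} a[i]·b[k-i]) / a[0]: b[0] = c[0] / a[0] = 1 / 1 = 1; b[1] = (c[1] - 3×1) / a[0] = (4 - 3×1) / 1 = 1. So b = [1, 1]. Forward-check [1, 3, 3] * [1, 1]: c[0] = 1×1 = 1; c[1] = 1×1 + 3×1 = 4; c[2] = 3×1 + 3×1 = 6; c[3] = 3×1 = 3 → [1, 4, 6, 3] ✓

[1, 1]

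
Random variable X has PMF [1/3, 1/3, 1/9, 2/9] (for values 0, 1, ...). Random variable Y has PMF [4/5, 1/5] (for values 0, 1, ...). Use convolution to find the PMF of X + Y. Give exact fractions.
P(X+Y=k) = Σ_i P(X=i)·P(Y=k-i) — a convolution of [1/3, 1/3, 1/9, 2/9] and [4/5, 1/5]. P(X+Y=0) = (1/3)×(4/5) = 4/15; P(X+Y=1) = (1/3)×(1/5) + (1/3)×(4/5) = 1/15 + 4/15 = 1/3; P(X+Y=2) = (1/3)×(1/5) + (1/9)×(4/5) = 1/15 + 4/45 = 7/45; P(X+Y=3) = (1/9)×(1/5) + (2/9)×(4/5) = 1/45 + 8/45 = 1/5; P(X+Y=4) = (2/9)×(1/5) = 2/45. PMF: [4/15, 1/3, 7/45, 1/5, 2/45] (sums to 1 ✓)

[4/15, 1/3, 7/45, 1/5, 2/45]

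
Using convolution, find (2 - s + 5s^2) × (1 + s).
Ascending coefficients: a = [2, -1, 5], b = [1, 1]. c[0] = 2×1 = 2; c[1] = 2×1 + -1×1 = 1; c[2] = -1×1 + 5×1 = 4; c[3] = 5×1 = 5. Result coefficients: [2, 1, 4, 5] → 2 + s + 4s^2 + 5s^3

2 + s + 4s^2 + 5s^3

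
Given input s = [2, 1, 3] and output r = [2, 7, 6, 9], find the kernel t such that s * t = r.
Output length 4 = len(s) + len(t) - 1 ⇒ len(t) = 2. Solve t forward using t[k] = (r[k] - Σ_{i≥1} s[i]·t[k-i]) / s[0]: t[0] = r[0] / s[0] = 2 / 2 = 1; t[1] = (r[1] - 1×1) / s[0] = (7 - 1×1) / 2 = 3. So t = [1, 3]. Forward-check [2, 1, 3] * [1, 3]: r[0] = 2×1 = 2; r[1] = 2×3 + 1×1 = 7; r[2] = 1×3 + 3×1 = 6; r[3] = 3×3 = 9 → [2, 7, 6, 9] ✓

[1, 3]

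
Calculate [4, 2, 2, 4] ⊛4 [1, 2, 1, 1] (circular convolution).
Use y[k] = Σ_j a[j]·b[(k-j) mod 4]. y[0] = 4×1 + 2×1 + 2×1 + 4×2 = 16; y[1] = 4×2 + 2×1 + 2×1 + 4×1 = 16; y[2] = 4×1 + 2×2 + 2×1 + 4×1 = 14; y[3] = 4×1 + 2×1 + 2×2 + 4×1 = 14. Result: [16, 16, 14, 14]

[16, 16, 14, 14]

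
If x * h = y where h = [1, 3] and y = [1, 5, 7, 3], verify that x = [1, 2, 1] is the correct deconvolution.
Forward-compute [1, 2, 1] * [1, 3]: y[0] = 1×1 = 1; y[1] = 1×3 + 2×1 = 5; y[2] = 2×3 + 1×1 = 7; y[3] = 1×3 = 3 → [1, 5, 7, 3]. Matches given y = [1, 5, 7, 3], so verified.

Verified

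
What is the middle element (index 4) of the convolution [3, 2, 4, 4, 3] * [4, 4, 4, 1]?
Use y[k] = Σ_i a[i]·b[k-i] at k=4. y[4] = 2×1 + 4×4 + 4×4 + 3×4 = 46

46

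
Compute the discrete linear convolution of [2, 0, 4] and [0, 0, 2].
y[0] = 2×0 = 0; y[1] = 2×0 + 0×0 = 0; y[2] = 2×2 + 0×0 + 4×0 = 4; y[3] = 0×2 + 4×0 = 0; y[4] = 4×2 = 8

[0, 0, 4, 0, 8]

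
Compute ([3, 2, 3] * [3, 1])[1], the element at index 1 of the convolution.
Use y[k] = Σ_i a[i]·b[k-i] at k=1. y[1] = 3×1 + 2×3 = 9

9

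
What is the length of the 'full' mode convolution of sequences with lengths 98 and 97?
Linear/full convolution length: m + n - 1 = 98 + 97 - 1 = 194

194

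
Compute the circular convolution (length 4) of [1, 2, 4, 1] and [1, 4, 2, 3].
Use y[k] = Σ_j x[j]·h[(k-j) mod 4]. y[0] = 1×1 + 2×3 + 4×2 + 1×4 = 19; y[1] = 1×4 + 2×1 + 4×3 + 1×2 = 20; y[2] = 1×2 + 2×4 + 4×1 + 1×3 = 17; y[3] = 1×3 + 2×2 + 4×4 + 1×1 = 24. Result: [19, 20, 17, 24]

[19, 20, 17, 24]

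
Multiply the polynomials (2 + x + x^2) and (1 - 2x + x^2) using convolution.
Ascending coefficients: a = [2, 1, 1], b = [1, -2, 1]. c[0] = 2×1 = 2; c[1] = 2×-2 + 1×1 = -3; c[2] = 2×1 + 1×-2 + 1×1 = 1; c[3] = 1×1 + 1×-2 = -1; c[4] = 1×1 = 1. Result coefficients: [2, -3, 1, -1, 1] → 2 - 3x + x^2 - x^3 + x^4

2 - 3x + x^2 - x^3 + x^4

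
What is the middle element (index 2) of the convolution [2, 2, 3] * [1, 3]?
Use y[k] = Σ_i a[i]·b[k-i] at k=2. y[2] = 2×3 + 3×1 = 9

9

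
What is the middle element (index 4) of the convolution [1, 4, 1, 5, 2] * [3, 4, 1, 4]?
Use y[k] = Σ_i a[i]·b[k-i] at k=4. y[4] = 4×4 + 1×1 + 5×4 + 2×3 = 43

43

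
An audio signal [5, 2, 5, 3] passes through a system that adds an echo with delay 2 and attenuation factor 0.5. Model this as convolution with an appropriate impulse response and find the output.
Direct-path + delayed-attenuated-path model → impulse response h = [1, 0, 0.5] (1 at lag 0, 0.5 at lag 2). Output y[n] = x[n] + 0.5·x[n - 2] (with x[n] = 0 outside 0..3): y[0] = 5 + 0.5×0 = 5; y[1] = 2 + 0.5×0 = 2; y[2] = 5 + 0.5×5 = 7.5; y[3] = 3 + 0.5×2 = 4.0; y[4] = 0 + 0.5×5 = 2.5; y[5] = 0 + 0.5×3 = 1.5. So y = [5, 2, 7.5, 4.0, 2.5, 1.5]

[5, 2, 7.5, 4.0, 2.5, 1.5]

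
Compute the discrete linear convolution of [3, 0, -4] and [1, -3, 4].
y[0] = 3×1 = 3; y[1] = 3×-3 + 0×1 = -9; y[2] = 3×4 + 0×-3 + -4×1 = 8; y[3] = 0×4 + -4×-3 = 12; y[4] = -4×4 = -16

[3, -9, 8, 12, -16]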